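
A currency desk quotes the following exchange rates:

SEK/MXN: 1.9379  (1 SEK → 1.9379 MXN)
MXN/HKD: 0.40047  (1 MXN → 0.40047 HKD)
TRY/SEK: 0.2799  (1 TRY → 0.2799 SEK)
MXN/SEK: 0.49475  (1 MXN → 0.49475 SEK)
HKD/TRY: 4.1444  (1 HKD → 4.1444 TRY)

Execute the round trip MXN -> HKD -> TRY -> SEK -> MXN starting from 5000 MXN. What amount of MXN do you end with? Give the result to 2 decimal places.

4501.28

5000 MXN × 0.40047 = 2002.35 HKD
2002.35 HKD × 4.1444 = 8298.53934 TRY
8298.53934 TRY × 0.2799 = 2322.761161266 SEK
2322.761161266 SEK × 1.9379 = 4501.2788544173814 MXN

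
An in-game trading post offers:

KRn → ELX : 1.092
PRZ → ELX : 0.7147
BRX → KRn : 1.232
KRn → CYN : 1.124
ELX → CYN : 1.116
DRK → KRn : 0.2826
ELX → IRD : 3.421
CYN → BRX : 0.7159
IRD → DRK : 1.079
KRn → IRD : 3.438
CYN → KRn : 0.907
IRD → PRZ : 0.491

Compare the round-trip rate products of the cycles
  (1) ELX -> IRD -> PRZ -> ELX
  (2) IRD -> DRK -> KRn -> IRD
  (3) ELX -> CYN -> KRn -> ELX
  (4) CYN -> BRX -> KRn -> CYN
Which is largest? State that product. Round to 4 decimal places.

1.2005

(1) 3.421 × 0.491 × 0.7147 = 1.20049
(2) 1.079 × 0.2826 × 3.438 = 1.04833
(3) 1.116 × 0.907 × 1.092 = 1.10534
(4) 0.7159 × 1.232 × 1.124 = 0.99136
Highest is cycle (1) at 1.2005 (>1, arbitrage).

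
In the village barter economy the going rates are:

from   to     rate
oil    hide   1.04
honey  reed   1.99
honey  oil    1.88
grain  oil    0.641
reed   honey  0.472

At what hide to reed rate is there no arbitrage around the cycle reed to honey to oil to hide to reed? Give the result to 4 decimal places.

Known legs of the cycle: 0.472 × 1.88 × 1.04 = 0.9228544
For no arbitrage the full-cycle product must be 1, so the missing rate is 1 / 0.9228544 ≈ 1.083595.

1.0836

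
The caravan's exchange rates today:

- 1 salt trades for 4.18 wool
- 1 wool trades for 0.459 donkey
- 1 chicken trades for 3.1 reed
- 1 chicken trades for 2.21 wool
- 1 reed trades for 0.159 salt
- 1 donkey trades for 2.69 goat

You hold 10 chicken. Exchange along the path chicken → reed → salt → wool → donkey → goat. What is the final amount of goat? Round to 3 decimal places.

10 chicken × 3.1 = 31 reed
31 reed × 0.159 = 4.929 salt
4.929 salt × 4.18 = 20.60322 wool
20.60322 wool × 0.459 = 9.45687798 donkey
9.45687798 donkey × 2.69 = 25.4390017662 goat

25.439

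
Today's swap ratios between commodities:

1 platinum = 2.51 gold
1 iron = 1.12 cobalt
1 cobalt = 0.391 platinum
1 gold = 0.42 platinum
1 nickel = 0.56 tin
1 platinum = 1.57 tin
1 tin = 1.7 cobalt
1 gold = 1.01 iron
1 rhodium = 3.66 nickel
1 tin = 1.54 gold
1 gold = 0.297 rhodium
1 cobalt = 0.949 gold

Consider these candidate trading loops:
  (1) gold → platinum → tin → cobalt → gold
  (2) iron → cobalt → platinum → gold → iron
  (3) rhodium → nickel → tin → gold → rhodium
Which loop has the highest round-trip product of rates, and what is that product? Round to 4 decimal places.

(1) 0.42 × 1.57 × 1.7 × 0.949 = 1.06381
(2) 1.12 × 0.391 × 2.51 × 1.01 = 1.11017
(3) 3.66 × 0.56 × 1.54 × 0.297 = 0.93745
Highest is cycle (2) at 1.1102 (>1, arbitrage).

1.1102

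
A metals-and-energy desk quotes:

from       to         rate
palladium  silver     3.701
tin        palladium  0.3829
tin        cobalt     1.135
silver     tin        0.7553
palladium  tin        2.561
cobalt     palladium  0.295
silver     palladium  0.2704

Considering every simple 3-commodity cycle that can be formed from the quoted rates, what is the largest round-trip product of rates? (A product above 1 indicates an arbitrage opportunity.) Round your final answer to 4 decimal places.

1.0703

palladium→silver→tin→palladium: 3.701 × 0.7553 × 0.3829 = 1.07035
palladium→tin→cobalt→palladium: 2.561 × 1.135 × 0.295 = 0.85749
Maximum is palladium→silver→tin→palladium at 1.0703; arbitrage exists.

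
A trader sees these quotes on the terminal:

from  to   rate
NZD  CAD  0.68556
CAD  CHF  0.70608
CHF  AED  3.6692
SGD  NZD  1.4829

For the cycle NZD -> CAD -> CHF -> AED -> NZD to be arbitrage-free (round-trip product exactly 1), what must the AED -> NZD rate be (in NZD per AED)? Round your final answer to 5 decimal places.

0.56303

Known legs of the cycle: 0.68556 × 0.70608 × 3.6692 = 1.77611370345216
For no arbitrage the full-cycle product must be 1, so the missing rate is 1 / 1.77611370345216 ≈ 0.5630270.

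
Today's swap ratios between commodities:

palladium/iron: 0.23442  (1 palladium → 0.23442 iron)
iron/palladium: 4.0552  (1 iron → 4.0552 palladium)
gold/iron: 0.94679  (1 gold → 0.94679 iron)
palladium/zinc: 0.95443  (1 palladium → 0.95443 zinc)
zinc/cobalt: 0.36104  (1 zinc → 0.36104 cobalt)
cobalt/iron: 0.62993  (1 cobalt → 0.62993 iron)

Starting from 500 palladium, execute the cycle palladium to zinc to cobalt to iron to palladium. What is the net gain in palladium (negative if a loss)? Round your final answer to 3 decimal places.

500 palladium × 0.95443 = 477.215 zinc
477.215 zinc × 0.36104 = 172.2937036 cobalt
172.2937036 cobalt × 0.62993 = 108.532972708748 iron
108.532972708748 iron × 4.0552 = 440.1229109285148896 palladium
Net change: 440.1229109285148896 − 500 = -59.8770890714851104 palladium

-59.877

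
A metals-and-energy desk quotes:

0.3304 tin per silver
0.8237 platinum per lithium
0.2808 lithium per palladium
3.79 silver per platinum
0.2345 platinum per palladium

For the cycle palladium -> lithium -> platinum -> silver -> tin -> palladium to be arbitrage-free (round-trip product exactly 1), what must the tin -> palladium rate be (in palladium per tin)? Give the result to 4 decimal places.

Known legs of the cycle: 0.2808 × 0.8237 × 3.79 × 0.3304 = 0.28963124963136
For no arbitrage the full-cycle product must be 1, so the missing rate is 1 / 0.28963124963136 ≈ 3.452666.

3.4527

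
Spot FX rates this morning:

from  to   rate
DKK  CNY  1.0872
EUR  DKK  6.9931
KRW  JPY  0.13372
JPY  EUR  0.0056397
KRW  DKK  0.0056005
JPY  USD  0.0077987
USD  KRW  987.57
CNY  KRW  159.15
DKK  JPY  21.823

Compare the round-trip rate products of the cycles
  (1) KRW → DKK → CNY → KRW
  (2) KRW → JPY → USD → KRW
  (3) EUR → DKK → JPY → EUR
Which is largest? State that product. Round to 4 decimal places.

1.0299

(1) 0.0056005 × 1.0872 × 159.15 = 0.96904
(2) 0.13372 × 0.0077987 × 987.57 = 1.02988
(3) 6.9931 × 21.823 × 0.0056397 = 0.86068
Highest is cycle (2) at 1.0299 (>1, arbitrage).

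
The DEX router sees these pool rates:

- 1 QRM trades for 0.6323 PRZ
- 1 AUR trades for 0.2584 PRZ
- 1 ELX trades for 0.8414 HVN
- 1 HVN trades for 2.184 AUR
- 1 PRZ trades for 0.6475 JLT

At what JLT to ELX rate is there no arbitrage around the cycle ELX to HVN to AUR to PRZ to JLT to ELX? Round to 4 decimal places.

3.2525

Known legs of the cycle: 0.8414 × 2.184 × 0.2584 × 0.6475 = 0.3074591511264
For no arbitrage the full-cycle product must be 1, so the missing rate is 1 / 0.3074591511264 ≈ 3.252465.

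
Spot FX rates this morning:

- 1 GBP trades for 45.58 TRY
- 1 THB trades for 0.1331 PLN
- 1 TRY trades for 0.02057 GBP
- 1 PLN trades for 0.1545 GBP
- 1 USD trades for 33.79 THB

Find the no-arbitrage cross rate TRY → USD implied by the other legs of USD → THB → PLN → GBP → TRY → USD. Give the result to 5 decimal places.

0.03157

Known legs of the cycle: 33.79 × 0.1331 × 0.1545 × 45.58 = 31.67153057739
For no arbitrage the full-cycle product must be 1, so the missing rate is 1 / 31.67153057739 ≈ 0.0315741.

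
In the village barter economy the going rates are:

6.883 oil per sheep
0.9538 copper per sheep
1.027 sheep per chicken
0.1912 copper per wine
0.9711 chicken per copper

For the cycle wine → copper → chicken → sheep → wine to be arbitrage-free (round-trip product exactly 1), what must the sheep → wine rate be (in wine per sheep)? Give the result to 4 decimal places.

Known legs of the cycle: 0.1912 × 0.9711 × 1.027 = 0.19068752664
For no arbitrage the full-cycle product must be 1, so the missing rate is 1 / 0.19068752664 ≈ 5.244182.

5.2442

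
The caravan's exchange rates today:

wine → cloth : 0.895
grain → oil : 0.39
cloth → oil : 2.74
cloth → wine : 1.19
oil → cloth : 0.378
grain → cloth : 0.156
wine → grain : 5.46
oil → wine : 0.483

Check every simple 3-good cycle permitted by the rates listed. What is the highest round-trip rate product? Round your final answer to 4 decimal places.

oil→wine→cloth→oil: 0.483 × 0.895 × 2.74 = 1.18446
oil→wine→grain→oil: 0.483 × 5.46 × 0.39 = 1.02850
wine→grain→cloth→wine: 5.46 × 0.156 × 1.19 = 1.01359
Maximum is oil→wine→cloth→oil at 1.1845; arbitrage exists.

1.1845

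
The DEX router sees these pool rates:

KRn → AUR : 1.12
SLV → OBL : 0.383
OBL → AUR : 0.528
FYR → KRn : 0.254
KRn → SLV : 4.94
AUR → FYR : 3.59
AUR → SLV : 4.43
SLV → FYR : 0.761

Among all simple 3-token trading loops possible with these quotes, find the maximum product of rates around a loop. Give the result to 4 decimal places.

1.0213

FYR→KRn→AUR→FYR: 0.254 × 1.12 × 3.59 = 1.02128
FYR→KRn→SLV→FYR: 0.254 × 4.94 × 0.761 = 0.95487
SLV→OBL→AUR→SLV: 0.383 × 0.528 × 4.43 = 0.89585
Maximum is FYR→KRn→AUR→FYR at 1.0213; arbitrage exists.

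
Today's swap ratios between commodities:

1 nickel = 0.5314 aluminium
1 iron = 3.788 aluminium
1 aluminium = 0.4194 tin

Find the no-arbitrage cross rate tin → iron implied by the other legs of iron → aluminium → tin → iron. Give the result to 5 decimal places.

0.62945

Known legs of the cycle: 3.788 × 0.4194 = 1.5886872
For no arbitrage the full-cycle product must be 1, so the missing rate is 1 / 1.5886872 ≈ 0.6294505.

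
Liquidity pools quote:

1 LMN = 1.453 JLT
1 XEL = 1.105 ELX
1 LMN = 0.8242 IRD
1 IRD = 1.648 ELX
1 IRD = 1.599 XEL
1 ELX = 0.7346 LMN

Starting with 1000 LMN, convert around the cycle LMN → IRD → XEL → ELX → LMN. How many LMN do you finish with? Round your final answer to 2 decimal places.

1069.78

1000 LMN × 0.8242 = 824.2 IRD
824.2 IRD × 1.599 = 1317.8958 XEL
1317.8958 XEL × 1.105 = 1456.274859 ELX
1456.274859 ELX × 0.7346 = 1069.7795114214 LMN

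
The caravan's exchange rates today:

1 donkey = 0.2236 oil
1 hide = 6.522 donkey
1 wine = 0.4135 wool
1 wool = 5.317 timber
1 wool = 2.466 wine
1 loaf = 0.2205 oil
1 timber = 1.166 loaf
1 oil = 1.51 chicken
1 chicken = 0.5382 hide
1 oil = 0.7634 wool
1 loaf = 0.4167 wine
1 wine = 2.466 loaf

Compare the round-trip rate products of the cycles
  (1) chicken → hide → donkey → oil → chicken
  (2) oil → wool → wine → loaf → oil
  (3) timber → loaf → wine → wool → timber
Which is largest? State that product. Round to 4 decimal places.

(1) 0.5382 × 6.522 × 0.2236 × 1.51 = 1.18515
(2) 0.7634 × 2.466 × 2.466 × 0.2205 = 1.02364
(3) 1.166 × 0.4167 × 0.4135 × 5.317 = 1.06823
Highest is cycle (1) at 1.1851 (>1, arbitrage).

1.1851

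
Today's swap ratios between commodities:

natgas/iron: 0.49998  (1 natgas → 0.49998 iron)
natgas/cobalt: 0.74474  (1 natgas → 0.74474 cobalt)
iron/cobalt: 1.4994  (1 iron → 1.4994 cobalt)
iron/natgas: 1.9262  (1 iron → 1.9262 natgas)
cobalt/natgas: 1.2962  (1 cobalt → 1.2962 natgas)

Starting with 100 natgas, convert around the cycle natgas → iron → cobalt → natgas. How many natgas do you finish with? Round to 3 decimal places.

100 natgas × 0.49998 = 49.998 iron
49.998 iron × 1.4994 = 74.9670012 cobalt
74.9670012 cobalt × 1.2962 = 97.17222695544 natgas

97.172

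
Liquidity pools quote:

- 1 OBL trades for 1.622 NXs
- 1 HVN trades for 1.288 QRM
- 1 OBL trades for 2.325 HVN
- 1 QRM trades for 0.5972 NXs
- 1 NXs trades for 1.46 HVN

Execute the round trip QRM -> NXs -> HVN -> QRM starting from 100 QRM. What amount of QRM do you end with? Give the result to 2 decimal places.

112.30

100 QRM × 0.5972 = 59.72 NXs
59.72 NXs × 1.46 = 87.1912 HVN
87.1912 HVN × 1.288 = 112.3022656 QRM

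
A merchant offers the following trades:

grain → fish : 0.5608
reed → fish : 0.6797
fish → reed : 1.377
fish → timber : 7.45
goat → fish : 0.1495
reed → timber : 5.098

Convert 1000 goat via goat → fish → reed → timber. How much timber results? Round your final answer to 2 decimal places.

1000 goat × 0.1495 = 149.5 fish
149.5 fish × 1.377 = 205.8615 reed
205.8615 reed × 5.098 = 1049.481927 timber

1049.48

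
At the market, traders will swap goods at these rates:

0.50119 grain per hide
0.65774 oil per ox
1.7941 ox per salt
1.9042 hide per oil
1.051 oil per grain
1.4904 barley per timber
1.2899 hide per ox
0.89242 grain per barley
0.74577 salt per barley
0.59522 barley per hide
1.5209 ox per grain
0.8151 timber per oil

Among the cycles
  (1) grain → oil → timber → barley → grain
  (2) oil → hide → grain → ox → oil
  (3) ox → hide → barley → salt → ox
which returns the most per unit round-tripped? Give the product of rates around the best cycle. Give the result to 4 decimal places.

1.1394

(1) 1.051 × 0.8151 × 1.4904 × 0.89242 = 1.13943
(2) 1.9042 × 0.50119 × 1.5209 × 0.65774 = 0.95471
(3) 1.2899 × 0.59522 × 0.74577 × 1.7941 = 1.02727
Highest is cycle (1) at 1.1394 (>1, arbitrage).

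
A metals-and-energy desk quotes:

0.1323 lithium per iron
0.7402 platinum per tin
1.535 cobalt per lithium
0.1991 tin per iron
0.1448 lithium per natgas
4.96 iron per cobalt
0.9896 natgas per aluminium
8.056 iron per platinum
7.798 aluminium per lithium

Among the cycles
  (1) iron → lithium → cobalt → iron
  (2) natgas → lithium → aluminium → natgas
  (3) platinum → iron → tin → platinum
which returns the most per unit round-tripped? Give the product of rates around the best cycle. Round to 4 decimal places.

1.1872

(1) 0.1323 × 1.535 × 4.96 = 1.00728
(2) 0.1448 × 7.798 × 0.9896 = 1.11741
(3) 8.056 × 0.1991 × 0.7402 = 1.18724
Highest is cycle (3) at 1.1872 (>1, arbitrage).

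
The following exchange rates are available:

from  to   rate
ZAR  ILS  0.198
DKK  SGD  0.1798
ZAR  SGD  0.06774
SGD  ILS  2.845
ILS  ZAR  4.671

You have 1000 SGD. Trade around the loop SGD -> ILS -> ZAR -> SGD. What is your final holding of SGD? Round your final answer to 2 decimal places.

900.20

1000 SGD × 2.845 = 2845 ILS
2845 ILS × 4.671 = 13288.995 ZAR
13288.995 ZAR × 0.06774 = 900.1965213 SGD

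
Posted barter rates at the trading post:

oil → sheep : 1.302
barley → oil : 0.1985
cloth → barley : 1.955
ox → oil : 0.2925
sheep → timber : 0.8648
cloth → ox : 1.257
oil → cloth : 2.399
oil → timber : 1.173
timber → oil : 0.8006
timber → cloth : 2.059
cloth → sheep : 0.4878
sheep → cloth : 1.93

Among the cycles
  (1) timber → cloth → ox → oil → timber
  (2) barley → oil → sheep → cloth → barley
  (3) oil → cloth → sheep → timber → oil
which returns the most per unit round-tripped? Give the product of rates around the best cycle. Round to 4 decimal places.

0.9752

(1) 2.059 × 1.257 × 0.2925 × 1.173 = 0.88801
(2) 0.1985 × 1.302 × 1.93 × 1.955 = 0.97516
(3) 2.399 × 0.4878 × 0.8648 × 0.8006 = 0.81022
Highest is cycle (2) at 0.9752 (≤1, no arbitrage).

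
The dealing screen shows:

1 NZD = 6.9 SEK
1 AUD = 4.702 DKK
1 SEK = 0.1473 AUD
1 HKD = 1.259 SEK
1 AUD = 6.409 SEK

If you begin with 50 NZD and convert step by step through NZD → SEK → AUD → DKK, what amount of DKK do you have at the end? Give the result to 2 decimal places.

50 NZD × 6.9 = 345 SEK
345 SEK × 0.1473 = 50.8185 AUD
50.8185 AUD × 4.702 = 238.948587 DKK

238.95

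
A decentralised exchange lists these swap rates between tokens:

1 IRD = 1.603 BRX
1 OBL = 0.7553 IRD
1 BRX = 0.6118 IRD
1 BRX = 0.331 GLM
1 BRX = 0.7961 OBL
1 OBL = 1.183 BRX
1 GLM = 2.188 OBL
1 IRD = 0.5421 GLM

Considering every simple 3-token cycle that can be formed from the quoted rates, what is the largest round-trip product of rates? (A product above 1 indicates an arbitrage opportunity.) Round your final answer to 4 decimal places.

IRD→BRX→OBL→IRD: 1.603 × 0.7961 × 0.7553 = 0.96387
IRD→GLM→OBL→IRD: 0.5421 × 2.188 × 0.7553 = 0.89587
OBL→BRX→GLM→OBL: 1.183 × 0.331 × 2.188 = 0.85676
Maximum is IRD→BRX→OBL→IRD at 0.9639; no arbitrage — every cycle loses value.

0.9639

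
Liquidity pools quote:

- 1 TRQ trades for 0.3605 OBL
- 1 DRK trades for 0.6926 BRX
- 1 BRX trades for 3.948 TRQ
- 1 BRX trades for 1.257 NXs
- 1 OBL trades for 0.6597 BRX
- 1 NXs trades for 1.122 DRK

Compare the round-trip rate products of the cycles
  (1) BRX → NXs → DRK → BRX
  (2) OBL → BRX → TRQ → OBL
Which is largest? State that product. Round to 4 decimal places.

0.9768

(1) 1.257 × 1.122 × 0.6926 = 0.97681
(2) 0.6597 × 3.948 × 0.3605 = 0.93892
Highest is cycle (1) at 0.9768 (≤1, no arbitrage).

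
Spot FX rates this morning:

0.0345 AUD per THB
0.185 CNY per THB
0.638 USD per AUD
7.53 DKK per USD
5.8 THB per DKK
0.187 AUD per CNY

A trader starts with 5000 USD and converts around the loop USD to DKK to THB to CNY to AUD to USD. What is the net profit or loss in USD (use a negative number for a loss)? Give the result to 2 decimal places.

5000 USD × 7.53 = 37650 DKK
37650 DKK × 5.8 = 218370 THB
218370 THB × 0.185 = 40398.45 CNY
40398.45 CNY × 0.187 = 7554.51015 AUD
7554.51015 AUD × 0.638 = 4819.7774757 USD
Net change: 4819.7774757 − 5000 = -180.2225243 USD

-180.22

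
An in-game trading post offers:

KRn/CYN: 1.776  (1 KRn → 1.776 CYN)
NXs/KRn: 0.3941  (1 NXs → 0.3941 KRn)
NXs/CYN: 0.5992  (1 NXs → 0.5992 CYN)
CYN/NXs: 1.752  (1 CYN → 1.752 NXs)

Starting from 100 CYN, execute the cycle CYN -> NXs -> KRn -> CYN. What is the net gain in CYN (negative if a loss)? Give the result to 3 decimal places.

100 CYN × 1.752 = 175.2 NXs
175.2 NXs × 0.3941 = 69.04632 KRn
69.04632 KRn × 1.776 = 122.62626432 CYN
Net change: 122.62626432 − 100 = 22.62626432 CYN

22.626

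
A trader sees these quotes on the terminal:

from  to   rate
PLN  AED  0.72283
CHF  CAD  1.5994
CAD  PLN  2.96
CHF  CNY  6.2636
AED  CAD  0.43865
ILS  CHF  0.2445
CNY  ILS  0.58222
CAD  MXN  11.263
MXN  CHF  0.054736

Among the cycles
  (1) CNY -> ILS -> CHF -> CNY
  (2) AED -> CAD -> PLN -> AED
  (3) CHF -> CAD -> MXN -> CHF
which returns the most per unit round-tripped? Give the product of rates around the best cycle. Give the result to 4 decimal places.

0.9860

(1) 0.58222 × 0.2445 × 6.2636 = 0.89164
(2) 0.43865 × 2.96 × 0.72283 = 0.93853
(3) 1.5994 × 11.263 × 0.054736 = 0.98602
Highest is cycle (3) at 0.9860 (≤1, no arbitrage).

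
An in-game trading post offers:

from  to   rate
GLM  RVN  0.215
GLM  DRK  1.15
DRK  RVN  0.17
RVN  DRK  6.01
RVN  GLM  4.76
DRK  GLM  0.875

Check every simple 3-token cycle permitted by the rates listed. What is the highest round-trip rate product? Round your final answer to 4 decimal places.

1.1306

DRK→GLM→RVN→DRK: 0.875 × 0.215 × 6.01 = 1.13063
DRK→RVN→GLM→DRK: 0.17 × 4.76 × 1.15 = 0.93058
Maximum is DRK→GLM→RVN→DRK at 1.1306; arbitrage exists.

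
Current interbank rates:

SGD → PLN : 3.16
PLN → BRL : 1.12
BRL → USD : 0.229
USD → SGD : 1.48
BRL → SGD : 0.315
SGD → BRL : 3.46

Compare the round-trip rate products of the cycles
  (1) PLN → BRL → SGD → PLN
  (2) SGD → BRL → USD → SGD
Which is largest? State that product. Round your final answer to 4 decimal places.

1.1727

(1) 1.12 × 0.315 × 3.16 = 1.11485
(2) 3.46 × 0.229 × 1.48 = 1.17266
Highest is cycle (2) at 1.1727 (>1, arbitrage).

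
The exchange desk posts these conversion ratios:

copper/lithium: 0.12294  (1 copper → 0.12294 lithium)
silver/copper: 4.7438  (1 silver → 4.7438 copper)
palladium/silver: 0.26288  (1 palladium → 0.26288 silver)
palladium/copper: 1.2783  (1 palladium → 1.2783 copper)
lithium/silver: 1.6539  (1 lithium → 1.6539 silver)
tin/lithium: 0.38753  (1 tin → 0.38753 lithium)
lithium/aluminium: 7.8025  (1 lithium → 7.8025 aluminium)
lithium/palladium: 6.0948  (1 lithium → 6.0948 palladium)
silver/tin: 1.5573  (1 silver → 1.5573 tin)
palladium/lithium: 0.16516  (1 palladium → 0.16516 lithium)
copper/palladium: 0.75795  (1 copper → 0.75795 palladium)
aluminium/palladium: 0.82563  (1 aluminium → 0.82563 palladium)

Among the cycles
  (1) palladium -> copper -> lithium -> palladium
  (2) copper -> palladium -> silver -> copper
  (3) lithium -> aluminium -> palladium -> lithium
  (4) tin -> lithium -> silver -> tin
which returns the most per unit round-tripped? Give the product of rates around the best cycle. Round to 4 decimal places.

(1) 1.2783 × 0.12294 × 6.0948 = 0.95782
(2) 0.75795 × 0.26288 × 4.7438 = 0.94520
(3) 7.8025 × 0.82563 × 0.16516 = 1.06396
(4) 0.38753 × 1.6539 × 1.5573 = 0.99813
Highest is cycle (3) at 1.0640 (>1, arbitrage).

1.0640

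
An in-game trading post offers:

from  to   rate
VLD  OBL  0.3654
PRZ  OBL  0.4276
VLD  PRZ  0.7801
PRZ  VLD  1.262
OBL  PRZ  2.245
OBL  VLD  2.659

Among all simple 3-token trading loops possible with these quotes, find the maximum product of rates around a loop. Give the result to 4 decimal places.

PRZ→VLD→OBL→PRZ: 1.262 × 0.3654 × 2.245 = 1.03525
PRZ→OBL→VLD→PRZ: 0.4276 × 2.659 × 0.7801 = 0.88696
Maximum is PRZ→VLD→OBL→PRZ at 1.0352; arbitrage exists.

1.0352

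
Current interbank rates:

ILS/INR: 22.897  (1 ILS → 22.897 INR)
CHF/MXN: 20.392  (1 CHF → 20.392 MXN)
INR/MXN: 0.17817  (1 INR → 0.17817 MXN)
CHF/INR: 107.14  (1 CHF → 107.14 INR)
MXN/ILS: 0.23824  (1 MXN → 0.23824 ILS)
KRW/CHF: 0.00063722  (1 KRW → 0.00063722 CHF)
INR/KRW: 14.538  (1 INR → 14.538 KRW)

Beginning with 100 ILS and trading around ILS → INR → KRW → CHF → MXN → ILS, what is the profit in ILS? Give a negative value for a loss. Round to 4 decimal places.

3.0498

100 ILS × 22.897 = 2289.7 INR
2289.7 INR × 14.538 = 33287.6586 KRW
33287.6586 KRW × 0.00063722 = 21.211561813092 CHF
21.211561813092 CHF × 20.392 = 432.546168492572064 MXN
432.546168492572064 MXN × 0.23824 = 103.04979918167036852736 ILS
Net change: 103.04979918167036852736 − 100 = 3.04979918167036852736 ILS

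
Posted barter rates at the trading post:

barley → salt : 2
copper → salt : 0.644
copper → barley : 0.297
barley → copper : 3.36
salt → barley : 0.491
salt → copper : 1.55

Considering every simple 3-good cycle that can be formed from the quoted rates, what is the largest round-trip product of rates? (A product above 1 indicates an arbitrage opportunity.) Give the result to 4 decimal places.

copper→salt→barley→copper: 0.644 × 0.491 × 3.36 = 1.06245
copper→barley→salt→copper: 0.297 × 2 × 1.55 = 0.92070
Maximum is copper→salt→barley→copper at 1.0624; arbitrage exists.

1.0624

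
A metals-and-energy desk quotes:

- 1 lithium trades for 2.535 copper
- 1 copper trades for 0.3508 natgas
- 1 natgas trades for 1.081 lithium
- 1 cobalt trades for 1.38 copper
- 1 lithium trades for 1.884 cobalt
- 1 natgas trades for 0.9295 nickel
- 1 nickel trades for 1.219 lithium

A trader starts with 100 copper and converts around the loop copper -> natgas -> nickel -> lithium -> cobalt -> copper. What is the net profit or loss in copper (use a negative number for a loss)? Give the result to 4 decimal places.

3.3410

100 copper × 0.3508 = 35.08 natgas
35.08 natgas × 0.9295 = 32.60686 nickel
32.60686 nickel × 1.219 = 39.74776234 lithium
39.74776234 lithium × 1.884 = 74.88478424856 cobalt
74.88478424856 cobalt × 1.38 = 103.3410022630128 copper
Net change: 103.3410022630128 − 100 = 3.3410022630128 copper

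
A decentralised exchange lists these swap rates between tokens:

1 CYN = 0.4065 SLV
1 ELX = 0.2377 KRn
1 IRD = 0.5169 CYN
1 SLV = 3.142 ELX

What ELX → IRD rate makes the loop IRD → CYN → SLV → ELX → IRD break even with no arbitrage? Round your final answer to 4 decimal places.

1.5147

Known legs of the cycle: 0.5169 × 0.4065 × 3.142 = 0.6601965687
For no arbitrage the full-cycle product must be 1, so the missing rate is 1 / 0.6601965687 ≈ 1.514700.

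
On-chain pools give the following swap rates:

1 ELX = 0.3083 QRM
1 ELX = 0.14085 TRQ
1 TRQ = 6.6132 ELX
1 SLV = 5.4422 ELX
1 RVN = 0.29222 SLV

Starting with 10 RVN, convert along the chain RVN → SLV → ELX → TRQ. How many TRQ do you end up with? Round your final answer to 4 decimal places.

2.2400

10 RVN × 0.29222 = 2.9222 SLV
2.9222 SLV × 5.4422 = 15.90319684 ELX
15.90319684 ELX × 0.14085 = 2.239965274914 TRQ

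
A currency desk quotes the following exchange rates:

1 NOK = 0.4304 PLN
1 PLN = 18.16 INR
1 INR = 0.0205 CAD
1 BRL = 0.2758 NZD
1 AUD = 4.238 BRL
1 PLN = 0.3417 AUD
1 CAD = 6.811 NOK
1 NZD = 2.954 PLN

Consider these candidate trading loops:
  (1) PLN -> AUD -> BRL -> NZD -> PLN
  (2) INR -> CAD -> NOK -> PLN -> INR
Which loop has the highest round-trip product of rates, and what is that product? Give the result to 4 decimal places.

(1) 0.3417 × 4.238 × 0.2758 × 2.954 = 1.17981
(2) 0.0205 × 6.811 × 0.4304 × 18.16 = 1.09132
Highest is cycle (1) at 1.1798 (>1, arbitrage).

1.1798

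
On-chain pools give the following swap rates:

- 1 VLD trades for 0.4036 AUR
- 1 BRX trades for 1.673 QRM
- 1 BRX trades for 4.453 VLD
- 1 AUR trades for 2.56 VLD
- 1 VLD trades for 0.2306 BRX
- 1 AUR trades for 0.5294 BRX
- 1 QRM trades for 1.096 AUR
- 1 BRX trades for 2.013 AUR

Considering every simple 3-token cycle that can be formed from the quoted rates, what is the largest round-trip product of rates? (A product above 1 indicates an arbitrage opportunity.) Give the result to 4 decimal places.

1.1883

VLD→BRX→AUR→VLD: 0.2306 × 2.013 × 2.56 = 1.18835
BRX→QRM→AUR→BRX: 1.673 × 1.096 × 0.5294 = 0.97071
VLD→AUR→BRX→VLD: 0.4036 × 0.5294 × 4.453 = 0.95145
Maximum is VLD→BRX→AUR→VLD at 1.1883; arbitrage exists.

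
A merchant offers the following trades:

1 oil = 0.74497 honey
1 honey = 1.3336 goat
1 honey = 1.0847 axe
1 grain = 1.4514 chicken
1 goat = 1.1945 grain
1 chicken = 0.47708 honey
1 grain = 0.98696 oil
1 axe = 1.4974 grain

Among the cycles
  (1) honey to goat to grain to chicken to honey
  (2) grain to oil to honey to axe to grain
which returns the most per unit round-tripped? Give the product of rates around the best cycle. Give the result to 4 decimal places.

(1) 1.3336 × 1.1945 × 1.4514 × 0.47708 = 1.10304
(2) 0.98696 × 0.74497 × 1.0847 × 1.4974 = 1.19422
Highest is cycle (2) at 1.1942 (>1, arbitrage).

1.1942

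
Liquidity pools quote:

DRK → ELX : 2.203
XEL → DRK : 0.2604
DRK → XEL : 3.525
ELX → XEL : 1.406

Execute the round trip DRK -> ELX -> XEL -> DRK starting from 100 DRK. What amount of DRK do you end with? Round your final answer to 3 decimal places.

100 DRK × 2.203 = 220.3 ELX
220.3 ELX × 1.406 = 309.7418 XEL
309.7418 XEL × 0.2604 = 80.65676472 DRK

80.657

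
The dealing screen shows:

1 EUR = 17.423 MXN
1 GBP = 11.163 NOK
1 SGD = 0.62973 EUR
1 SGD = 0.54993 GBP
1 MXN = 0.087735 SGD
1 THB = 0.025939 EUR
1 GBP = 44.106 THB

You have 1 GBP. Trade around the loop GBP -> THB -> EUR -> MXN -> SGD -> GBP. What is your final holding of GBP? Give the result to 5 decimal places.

1 GBP × 44.106 = 44.106 THB
44.106 THB × 0.025939 = 1.144065534 EUR
1.144065534 EUR × 17.423 = 19.933053798882 MXN
19.933053798882 MXN × 0.087735 = 1.74882647504491227 SGD
1.74882647504491227 SGD × 0.54993 = 0.9617321434214486046411 GBP

0.96173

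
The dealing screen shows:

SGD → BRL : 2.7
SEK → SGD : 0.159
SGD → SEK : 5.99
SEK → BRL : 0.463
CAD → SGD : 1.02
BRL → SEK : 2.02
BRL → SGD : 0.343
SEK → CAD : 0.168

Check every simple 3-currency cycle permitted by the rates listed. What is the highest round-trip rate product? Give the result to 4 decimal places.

1.0264

CAD→SGD→SEK→CAD: 1.02 × 5.99 × 0.168 = 1.02645
BRL→SGD→SEK→BRL: 0.343 × 5.99 × 0.463 = 0.95127
BRL→SEK→SGD→BRL: 2.02 × 0.159 × 2.7 = 0.86719
Maximum is CAD→SGD→SEK→CAD at 1.0264; arbitrage exists.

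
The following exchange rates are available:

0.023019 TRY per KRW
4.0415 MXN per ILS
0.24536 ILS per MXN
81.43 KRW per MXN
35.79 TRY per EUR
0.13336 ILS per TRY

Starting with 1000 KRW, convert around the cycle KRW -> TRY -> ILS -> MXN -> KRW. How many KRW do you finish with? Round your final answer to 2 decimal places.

1000 KRW × 0.023019 = 23.019 TRY
23.019 TRY × 0.13336 = 3.06981384 ILS
3.06981384 ILS × 4.0415 = 12.40665263436 MXN
12.40665263436 MXN × 81.43 = 1010.2737240159348 KRW

1010.27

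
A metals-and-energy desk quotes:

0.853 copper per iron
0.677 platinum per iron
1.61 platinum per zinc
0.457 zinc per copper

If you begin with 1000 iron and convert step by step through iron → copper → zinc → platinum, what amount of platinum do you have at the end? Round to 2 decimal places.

1000 iron × 0.853 = 853 copper
853 copper × 0.457 = 389.821 zinc
389.821 zinc × 1.61 = 627.61181 platinum

627.61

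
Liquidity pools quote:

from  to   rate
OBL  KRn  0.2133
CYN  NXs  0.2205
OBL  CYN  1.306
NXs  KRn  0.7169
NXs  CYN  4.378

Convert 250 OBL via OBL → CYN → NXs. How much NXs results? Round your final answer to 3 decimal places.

71.993

250 OBL × 1.306 = 326.5 CYN
326.5 CYN × 0.2205 = 71.99325 NXs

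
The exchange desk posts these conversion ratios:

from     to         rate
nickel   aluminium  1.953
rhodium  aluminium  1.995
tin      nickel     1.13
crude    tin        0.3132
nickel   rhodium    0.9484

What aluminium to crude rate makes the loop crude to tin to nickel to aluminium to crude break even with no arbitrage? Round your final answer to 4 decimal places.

1.4468

Known legs of the cycle: 0.3132 × 1.13 × 1.953 = 0.691197948
For no arbitrage the full-cycle product must be 1, so the missing rate is 1 / 0.691197948 ≈ 1.446764.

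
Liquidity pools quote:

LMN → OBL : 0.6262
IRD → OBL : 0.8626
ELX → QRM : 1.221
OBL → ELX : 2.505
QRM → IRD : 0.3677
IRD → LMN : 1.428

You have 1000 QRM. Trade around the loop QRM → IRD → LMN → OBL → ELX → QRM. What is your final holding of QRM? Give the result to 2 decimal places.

1000 QRM × 0.3677 = 367.7 IRD
367.7 IRD × 1.428 = 525.0756 LMN
525.0756 LMN × 0.6262 = 328.80234072 OBL
328.80234072 OBL × 2.505 = 823.6498635036 ELX
823.6498635036 ELX × 1.221 = 1005.6764833378956 QRM

1005.68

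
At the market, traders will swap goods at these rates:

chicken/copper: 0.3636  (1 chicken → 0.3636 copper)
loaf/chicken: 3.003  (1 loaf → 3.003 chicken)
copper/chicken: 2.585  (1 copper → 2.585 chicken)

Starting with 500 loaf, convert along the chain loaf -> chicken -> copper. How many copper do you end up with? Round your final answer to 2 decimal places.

545.95

500 loaf × 3.003 = 1501.5 chicken
1501.5 chicken × 0.3636 = 545.9454 copper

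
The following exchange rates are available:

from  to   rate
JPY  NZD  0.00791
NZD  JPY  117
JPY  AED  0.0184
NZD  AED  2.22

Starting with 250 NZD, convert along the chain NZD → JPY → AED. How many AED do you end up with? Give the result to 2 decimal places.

538.20

250 NZD × 117 = 29250 JPY
29250 JPY × 0.0184 = 538.2 AED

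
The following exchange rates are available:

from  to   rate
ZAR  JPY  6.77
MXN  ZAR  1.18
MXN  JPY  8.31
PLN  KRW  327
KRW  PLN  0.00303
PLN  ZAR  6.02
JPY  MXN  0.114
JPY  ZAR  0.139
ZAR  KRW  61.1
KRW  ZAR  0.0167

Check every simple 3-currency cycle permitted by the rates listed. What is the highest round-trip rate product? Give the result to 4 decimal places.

KRW→PLN→ZAR→KRW: 0.00303 × 6.02 × 61.1 = 1.11450
ZAR→JPY→MXN→ZAR: 6.77 × 0.114 × 1.18 = 0.91070
Maximum is KRW→PLN→ZAR→KRW at 1.1145; arbitrage exists.

1.1145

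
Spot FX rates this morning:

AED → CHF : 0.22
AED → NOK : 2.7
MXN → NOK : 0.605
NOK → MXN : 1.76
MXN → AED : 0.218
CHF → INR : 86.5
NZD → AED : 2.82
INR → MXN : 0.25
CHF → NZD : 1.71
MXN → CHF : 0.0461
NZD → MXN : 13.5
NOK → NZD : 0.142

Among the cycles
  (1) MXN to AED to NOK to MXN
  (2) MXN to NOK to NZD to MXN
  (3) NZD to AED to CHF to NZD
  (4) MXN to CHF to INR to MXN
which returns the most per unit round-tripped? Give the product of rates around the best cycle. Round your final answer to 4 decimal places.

1.1598

(1) 0.218 × 2.7 × 1.76 = 1.03594
(2) 0.605 × 0.142 × 13.5 = 1.15979
(3) 2.82 × 0.22 × 1.71 = 1.06088
(4) 0.0461 × 86.5 × 0.25 = 0.99691
Highest is cycle (2) at 1.1598 (>1, arbitrage).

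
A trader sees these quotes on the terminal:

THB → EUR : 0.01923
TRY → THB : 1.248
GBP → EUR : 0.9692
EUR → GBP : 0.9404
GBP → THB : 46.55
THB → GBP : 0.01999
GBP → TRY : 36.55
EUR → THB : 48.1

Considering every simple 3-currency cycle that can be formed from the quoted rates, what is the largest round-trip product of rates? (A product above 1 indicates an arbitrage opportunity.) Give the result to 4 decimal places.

GBP→EUR→THB→GBP: 0.9692 × 48.1 × 0.01999 = 0.93190
GBP→TRY→THB→GBP: 36.55 × 1.248 × 0.01999 = 0.91183
GBP→THB→EUR→GBP: 46.55 × 0.01923 × 0.9404 = 0.84181
Maximum is GBP→EUR→THB→GBP at 0.9319; no arbitrage — every cycle loses value.

0.9319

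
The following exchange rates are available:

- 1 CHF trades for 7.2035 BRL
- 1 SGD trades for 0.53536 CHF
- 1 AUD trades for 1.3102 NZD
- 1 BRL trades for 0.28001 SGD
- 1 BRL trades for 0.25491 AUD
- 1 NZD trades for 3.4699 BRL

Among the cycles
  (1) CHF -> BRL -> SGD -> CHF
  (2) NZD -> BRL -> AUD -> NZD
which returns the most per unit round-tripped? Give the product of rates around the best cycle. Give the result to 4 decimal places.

(1) 7.2035 × 0.28001 × 0.53536 = 1.07985
(2) 3.4699 × 0.25491 × 1.3102 = 1.15889
Highest is cycle (2) at 1.1589 (>1, arbitrage).

1.1589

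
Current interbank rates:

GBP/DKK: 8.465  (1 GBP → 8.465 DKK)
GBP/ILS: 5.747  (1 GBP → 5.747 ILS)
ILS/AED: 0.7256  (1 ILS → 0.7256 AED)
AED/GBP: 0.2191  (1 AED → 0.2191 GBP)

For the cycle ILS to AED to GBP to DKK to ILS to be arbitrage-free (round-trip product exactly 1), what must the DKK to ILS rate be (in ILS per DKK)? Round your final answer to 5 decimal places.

Known legs of the cycle: 0.7256 × 0.2191 × 8.465 = 1.3457568964
For no arbitrage the full-cycle product must be 1, so the missing rate is 1 / 1.3457568964 ≈ 0.7430763.

0.74308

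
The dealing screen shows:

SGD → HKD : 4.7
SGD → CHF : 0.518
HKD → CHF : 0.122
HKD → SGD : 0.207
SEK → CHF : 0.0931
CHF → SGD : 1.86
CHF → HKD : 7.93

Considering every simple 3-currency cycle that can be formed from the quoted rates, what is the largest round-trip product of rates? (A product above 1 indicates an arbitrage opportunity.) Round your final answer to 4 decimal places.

CHF→SGD→HKD→CHF: 1.86 × 4.7 × 0.122 = 1.06652
CHF→HKD→SGD→CHF: 7.93 × 0.207 × 0.518 = 0.85030
Maximum is CHF→SGD→HKD→CHF at 1.0665; arbitrage exists.

1.0665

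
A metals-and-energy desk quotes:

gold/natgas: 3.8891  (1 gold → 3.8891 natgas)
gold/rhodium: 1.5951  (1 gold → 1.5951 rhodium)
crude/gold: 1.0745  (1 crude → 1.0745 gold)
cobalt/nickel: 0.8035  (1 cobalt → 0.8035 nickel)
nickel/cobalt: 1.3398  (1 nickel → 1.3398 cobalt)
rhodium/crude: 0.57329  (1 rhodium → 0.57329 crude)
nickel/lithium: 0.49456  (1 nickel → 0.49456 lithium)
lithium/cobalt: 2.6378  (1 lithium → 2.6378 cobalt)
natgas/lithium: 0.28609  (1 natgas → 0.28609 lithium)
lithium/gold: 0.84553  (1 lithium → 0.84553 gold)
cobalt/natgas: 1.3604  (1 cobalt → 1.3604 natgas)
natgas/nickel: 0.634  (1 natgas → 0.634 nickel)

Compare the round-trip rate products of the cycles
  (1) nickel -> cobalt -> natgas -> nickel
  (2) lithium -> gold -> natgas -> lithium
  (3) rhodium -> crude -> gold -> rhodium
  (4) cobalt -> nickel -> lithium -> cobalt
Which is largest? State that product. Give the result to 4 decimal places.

(1) 1.3398 × 1.3604 × 0.634 = 1.15557
(2) 0.84553 × 3.8891 × 0.28609 = 0.94076
(3) 0.57329 × 1.0745 × 1.5951 = 0.98258
(4) 0.8035 × 0.49456 × 2.6378 = 1.04821
Highest is cycle (1) at 1.1556 (>1, arbitrage).

1.1556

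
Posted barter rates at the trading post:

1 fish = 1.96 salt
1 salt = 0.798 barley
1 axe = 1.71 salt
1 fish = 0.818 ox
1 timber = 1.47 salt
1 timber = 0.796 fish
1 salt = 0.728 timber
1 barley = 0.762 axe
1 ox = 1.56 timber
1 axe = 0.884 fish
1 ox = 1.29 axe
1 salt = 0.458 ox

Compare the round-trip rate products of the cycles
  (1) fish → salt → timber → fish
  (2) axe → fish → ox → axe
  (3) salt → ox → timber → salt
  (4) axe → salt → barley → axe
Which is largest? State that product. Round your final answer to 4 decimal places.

1.1358

(1) 1.96 × 0.728 × 0.796 = 1.13580
(2) 0.884 × 0.818 × 1.29 = 0.93281
(3) 0.458 × 1.56 × 1.47 = 1.05029
(4) 1.71 × 0.798 × 0.762 = 1.03981
Highest is cycle (1) at 1.1358 (>1, arbitrage).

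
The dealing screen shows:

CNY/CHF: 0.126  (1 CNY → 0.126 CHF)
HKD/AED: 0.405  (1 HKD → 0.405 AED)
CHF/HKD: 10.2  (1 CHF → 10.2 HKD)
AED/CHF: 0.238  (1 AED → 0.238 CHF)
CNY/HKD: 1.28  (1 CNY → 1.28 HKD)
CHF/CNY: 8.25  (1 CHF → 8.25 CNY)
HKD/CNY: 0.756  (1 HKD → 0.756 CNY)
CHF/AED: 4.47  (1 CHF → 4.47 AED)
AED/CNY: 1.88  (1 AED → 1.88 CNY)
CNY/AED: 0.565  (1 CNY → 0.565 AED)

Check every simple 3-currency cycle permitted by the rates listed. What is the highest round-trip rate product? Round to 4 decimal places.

CHF→CNY→AED→CHF: 8.25 × 0.565 × 0.238 = 1.10938
CHF→AED→CNY→CHF: 4.47 × 1.88 × 0.126 = 1.05885
CHF→HKD→AED→CHF: 10.2 × 0.405 × 0.238 = 0.98318
CNY→HKD→AED→CNY: 1.28 × 0.405 × 1.88 = 0.97459
CHF→HKD→CNY→CHF: 10.2 × 0.756 × 0.126 = 0.97161
Maximum is CHF→CNY→AED→CHF at 1.1094; arbitrage exists.

1.1094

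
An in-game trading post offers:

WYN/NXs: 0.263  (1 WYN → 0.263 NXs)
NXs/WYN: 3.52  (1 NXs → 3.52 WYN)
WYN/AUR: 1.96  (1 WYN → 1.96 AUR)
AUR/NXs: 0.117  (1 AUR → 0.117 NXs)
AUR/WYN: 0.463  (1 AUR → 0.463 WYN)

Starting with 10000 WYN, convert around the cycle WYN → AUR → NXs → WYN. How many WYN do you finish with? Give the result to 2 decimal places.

10000 WYN × 1.96 = 19600 AUR
19600 AUR × 0.117 = 2293.2 NXs
2293.2 NXs × 3.52 = 8072.064 WYN

8072.06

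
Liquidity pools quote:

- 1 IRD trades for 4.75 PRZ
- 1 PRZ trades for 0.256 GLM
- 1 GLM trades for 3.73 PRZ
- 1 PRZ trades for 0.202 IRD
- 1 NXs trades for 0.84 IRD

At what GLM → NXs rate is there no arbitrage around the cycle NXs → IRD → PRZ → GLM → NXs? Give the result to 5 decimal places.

Known legs of the cycle: 0.84 × 4.75 × 0.256 = 1.02144
For no arbitrage the full-cycle product must be 1, so the missing rate is 1 / 1.02144 ≈ 0.9790100.

0.97901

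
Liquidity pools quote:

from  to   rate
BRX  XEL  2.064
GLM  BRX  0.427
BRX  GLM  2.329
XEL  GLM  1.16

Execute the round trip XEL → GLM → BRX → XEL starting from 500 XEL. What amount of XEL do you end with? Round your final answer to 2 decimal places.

500 XEL × 1.16 = 580 GLM
580 GLM × 0.427 = 247.66 BRX
247.66 BRX × 2.064 = 511.17024 XEL

511.17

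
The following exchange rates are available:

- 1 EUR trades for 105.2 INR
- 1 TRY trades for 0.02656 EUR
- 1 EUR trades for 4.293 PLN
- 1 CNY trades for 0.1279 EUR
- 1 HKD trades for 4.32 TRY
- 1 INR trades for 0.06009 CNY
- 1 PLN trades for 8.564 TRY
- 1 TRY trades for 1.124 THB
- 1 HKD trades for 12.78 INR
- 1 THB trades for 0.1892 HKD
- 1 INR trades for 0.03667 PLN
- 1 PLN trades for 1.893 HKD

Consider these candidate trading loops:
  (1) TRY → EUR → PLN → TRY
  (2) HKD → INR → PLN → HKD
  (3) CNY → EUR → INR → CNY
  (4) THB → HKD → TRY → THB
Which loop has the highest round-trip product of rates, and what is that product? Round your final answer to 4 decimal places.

(1) 0.02656 × 4.293 × 8.564 = 0.97649
(2) 12.78 × 0.03667 × 1.893 = 0.88714
(3) 0.1279 × 105.2 × 0.06009 = 0.80852
(4) 0.1892 × 4.32 × 1.124 = 0.91869
Highest is cycle (1) at 0.9765 (≤1, no arbitrage).

0.9765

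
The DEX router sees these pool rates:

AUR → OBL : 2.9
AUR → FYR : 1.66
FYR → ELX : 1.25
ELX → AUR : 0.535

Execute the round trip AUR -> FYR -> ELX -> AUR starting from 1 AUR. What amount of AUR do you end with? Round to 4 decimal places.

1.1101

1 AUR × 1.66 = 1.66 FYR
1.66 FYR × 1.25 = 2.075 ELX
2.075 ELX × 0.535 = 1.110125 AUR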